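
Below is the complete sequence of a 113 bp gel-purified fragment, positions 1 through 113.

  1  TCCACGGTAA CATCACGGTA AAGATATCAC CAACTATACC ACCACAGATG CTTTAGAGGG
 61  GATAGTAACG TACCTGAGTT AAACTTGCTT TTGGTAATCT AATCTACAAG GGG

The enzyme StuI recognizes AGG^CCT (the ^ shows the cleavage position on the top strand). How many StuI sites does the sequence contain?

No occurrence of AGGCCT is present in the sequence.
StuI does not cut: 0 sites.

0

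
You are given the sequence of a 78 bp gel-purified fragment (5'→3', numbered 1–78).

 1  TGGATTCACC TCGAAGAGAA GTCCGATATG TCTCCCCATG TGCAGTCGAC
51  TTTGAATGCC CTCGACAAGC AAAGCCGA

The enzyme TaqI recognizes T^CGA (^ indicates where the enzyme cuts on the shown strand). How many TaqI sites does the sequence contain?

3

TCGA occurs starting at positions 11, 46, 62.
TaqI cuts at 3 sites.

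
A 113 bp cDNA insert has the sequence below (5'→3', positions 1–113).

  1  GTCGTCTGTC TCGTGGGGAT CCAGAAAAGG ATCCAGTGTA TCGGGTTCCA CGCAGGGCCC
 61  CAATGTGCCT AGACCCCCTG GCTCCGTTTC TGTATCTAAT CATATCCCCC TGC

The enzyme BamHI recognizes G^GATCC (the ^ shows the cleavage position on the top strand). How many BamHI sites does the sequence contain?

GGATCC occurs starting at positions 17, 29.
BamHI cuts at 2 sites.

2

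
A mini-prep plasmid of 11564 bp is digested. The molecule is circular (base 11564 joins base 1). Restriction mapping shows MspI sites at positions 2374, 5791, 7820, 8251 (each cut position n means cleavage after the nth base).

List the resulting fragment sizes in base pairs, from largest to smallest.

5687, 3417, 2029, 431 bp

Circular molecule, 4 cuts → 4 fragments:
  5791 − 2374 = 3417 bp
  7820 − 5791 = 2029 bp
  8251 − 7820 = 431 bp
  wrap: 11564 − 8251 + 2374 = 5687 bp
Sorted largest to smallest: 5687, 3417, 2029, 431 bp.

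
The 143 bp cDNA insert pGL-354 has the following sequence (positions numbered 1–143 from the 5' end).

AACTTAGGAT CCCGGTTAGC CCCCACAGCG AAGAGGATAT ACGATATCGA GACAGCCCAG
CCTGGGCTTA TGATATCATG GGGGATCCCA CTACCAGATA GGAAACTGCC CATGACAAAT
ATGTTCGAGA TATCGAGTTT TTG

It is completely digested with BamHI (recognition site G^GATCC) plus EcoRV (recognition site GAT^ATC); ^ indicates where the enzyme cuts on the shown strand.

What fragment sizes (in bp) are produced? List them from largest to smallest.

BamHI sites (GGATCC) start at positions 7, 83.
BamHI cuts after the first base of each site, so after positions 7, 83.
EcoRV sites (GATATC) start at positions 43, 72, 129.
EcoRV cuts after base 3 of each site, so after positions 45, 74, 131.
Combined cut positions: 7, 45, 74, 83, 131.
Linear molecule, 5 cuts → 6 fragments:
  1–7 → 7 bp
  8–45 → 38 bp
  46–74 → 29 bp
  75–83 → 9 bp
  84–131 → 48 bp
  132–143 → 12 bp
Sorted largest to smallest: 48, 38, 29, 12, 9, 7 bp.

48, 38, 29, 12, 9, 7 bp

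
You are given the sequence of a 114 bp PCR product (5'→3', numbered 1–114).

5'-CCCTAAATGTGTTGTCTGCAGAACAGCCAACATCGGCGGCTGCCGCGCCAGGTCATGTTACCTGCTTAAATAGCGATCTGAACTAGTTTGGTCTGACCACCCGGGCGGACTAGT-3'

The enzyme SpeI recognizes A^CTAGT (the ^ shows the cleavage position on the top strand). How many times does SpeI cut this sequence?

ACTAGT occurs starting at positions 82, 109.
SpeI cuts at 2 sites.

2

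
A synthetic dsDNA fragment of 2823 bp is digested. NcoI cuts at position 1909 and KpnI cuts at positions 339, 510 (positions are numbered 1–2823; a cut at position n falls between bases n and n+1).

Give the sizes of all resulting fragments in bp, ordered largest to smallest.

1399, 914, 339, 171 bp

Combined cut positions (sorted): 339, 510, 1909.
Linear molecule, 3 cuts → 4 fragments:
  339 − 0 = 339 bp
  510 − 339 = 171 bp
  1909 − 510 = 1399 bp
  2823 − 1909 = 914 bp
Sorted largest to smallest: 1399, 914, 339, 171 bp.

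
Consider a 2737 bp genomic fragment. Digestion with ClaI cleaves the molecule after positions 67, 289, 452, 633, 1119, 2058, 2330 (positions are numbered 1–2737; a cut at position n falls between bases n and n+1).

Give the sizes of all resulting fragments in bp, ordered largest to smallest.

939, 486, 407, 272, 222, 181, 163, 67 bp

Linear molecule, 7 cuts → 8 fragments:
  67 − 0 = 67 bp
  289 − 67 = 222 bp
  452 − 289 = 163 bp
  633 − 452 = 181 bp
  1119 − 633 = 486 bp
  2058 − 1119 = 939 bp
  2330 − 2058 = 272 bp
  2737 − 2330 = 407 bp
Sorted largest to smallest: 939, 486, 407, 272, 222, 181, 163, 67 bp.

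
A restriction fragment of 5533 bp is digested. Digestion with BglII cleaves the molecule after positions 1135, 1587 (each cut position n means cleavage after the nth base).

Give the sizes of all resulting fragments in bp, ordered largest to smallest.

3946, 1135, 452 bp

Linear molecule, 2 cuts → 3 fragments:
  1135 − 0 = 1135 bp
  1587 − 1135 = 452 bp
  5533 − 1587 = 3946 bp
Sorted largest to smallest: 3946, 1135, 452 bp.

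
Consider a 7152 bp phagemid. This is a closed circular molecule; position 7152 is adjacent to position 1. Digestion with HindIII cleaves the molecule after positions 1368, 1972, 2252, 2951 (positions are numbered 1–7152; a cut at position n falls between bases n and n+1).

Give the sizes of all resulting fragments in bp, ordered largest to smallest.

5569, 699, 604, 280 bp

Circular molecule, 4 cuts → 4 fragments:
  1972 − 1368 = 604 bp
  2252 − 1972 = 280 bp
  2951 − 2252 = 699 bp
  wrap: 7152 − 2951 + 1368 = 5569 bp
Sorted largest to smallest: 5569, 699, 604, 280 bp.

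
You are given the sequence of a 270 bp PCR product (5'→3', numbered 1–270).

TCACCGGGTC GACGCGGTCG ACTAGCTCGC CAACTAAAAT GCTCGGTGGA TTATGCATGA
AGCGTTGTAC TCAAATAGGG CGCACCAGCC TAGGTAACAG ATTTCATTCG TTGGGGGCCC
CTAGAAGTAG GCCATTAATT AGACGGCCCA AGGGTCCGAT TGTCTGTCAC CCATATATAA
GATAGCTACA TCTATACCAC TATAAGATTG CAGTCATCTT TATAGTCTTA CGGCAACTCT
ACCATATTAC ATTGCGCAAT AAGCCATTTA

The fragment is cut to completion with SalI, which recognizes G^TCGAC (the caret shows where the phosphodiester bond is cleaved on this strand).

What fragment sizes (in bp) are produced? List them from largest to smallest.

SalI sites (GTCGAC) start at positions 8, 17.
SalI cuts after the first base of each site, so after positions 8, 17.
Linear molecule, 2 cuts → 3 fragments:
  1–8 → 8 bp
  9–17 → 9 bp
  18–270 → 253 bp
Sorted largest to smallest: 253, 9, 8 bp.

253, 9, 8 bp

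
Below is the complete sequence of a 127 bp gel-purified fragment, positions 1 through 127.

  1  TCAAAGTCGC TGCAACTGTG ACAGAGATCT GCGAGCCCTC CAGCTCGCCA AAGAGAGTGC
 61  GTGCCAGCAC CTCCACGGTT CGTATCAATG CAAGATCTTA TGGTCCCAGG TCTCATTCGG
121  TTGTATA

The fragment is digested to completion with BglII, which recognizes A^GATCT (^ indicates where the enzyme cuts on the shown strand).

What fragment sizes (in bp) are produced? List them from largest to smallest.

BglII sites (AGATCT) start at positions 25, 93.
BglII cuts after the first base of each site, so after positions 25, 93.
Linear molecule, 2 cuts → 3 fragments:
  1–25 → 25 bp
  26–93 → 68 bp
  94–127 → 34 bp
Sorted largest to smallest: 68, 34, 25 bp.

68, 34, 25 bp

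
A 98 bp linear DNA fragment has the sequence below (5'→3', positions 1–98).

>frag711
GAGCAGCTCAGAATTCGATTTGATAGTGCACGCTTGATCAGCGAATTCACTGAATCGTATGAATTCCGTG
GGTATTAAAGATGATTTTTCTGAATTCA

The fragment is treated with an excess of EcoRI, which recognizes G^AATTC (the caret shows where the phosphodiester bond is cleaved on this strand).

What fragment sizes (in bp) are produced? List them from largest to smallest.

EcoRI sites (GAATTC) start at positions 11, 43, 61, 92.
EcoRI cuts after the first base of each site, so after positions 11, 43, 61, 92.
Linear molecule, 4 cuts → 5 fragments:
  1–11 → 11 bp
  12–43 → 32 bp
  44–61 → 18 bp
  62–92 → 31 bp
  93–98 → 6 bp
Sorted largest to smallest: 32, 31, 18, 11, 6 bp.

32, 31, 18, 11, 6 bp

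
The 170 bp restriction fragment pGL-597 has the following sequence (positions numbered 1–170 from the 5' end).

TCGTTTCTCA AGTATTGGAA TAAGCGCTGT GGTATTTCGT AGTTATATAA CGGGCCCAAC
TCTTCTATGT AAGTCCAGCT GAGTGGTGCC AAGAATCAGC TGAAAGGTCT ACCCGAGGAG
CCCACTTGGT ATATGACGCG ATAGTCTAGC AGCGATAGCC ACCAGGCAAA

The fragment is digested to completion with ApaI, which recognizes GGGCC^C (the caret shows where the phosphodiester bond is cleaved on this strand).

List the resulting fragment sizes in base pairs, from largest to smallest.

114, 56 bp

The ApaI site (GGGCCC) starts at position 52.
ApaI cuts after base 5 of each site (before the last base), so after position 56.
Linear molecule, 1 cut → 2 fragments:
  1–56 → 56 bp
  57–170 → 114 bp
Sorted largest to smallest: 114, 56 bp.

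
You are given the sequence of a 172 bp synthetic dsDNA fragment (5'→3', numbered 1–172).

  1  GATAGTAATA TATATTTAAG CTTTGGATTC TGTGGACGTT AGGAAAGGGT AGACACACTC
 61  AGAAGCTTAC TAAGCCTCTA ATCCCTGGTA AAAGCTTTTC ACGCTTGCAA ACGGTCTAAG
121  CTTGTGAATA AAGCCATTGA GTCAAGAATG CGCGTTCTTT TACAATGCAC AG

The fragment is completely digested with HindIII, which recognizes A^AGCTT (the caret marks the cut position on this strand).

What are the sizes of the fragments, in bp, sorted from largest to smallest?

54, 45, 29, 26, 18 bp

HindIII sites (AAGCTT) start at positions 18, 63, 92, 118.
HindIII cuts after the first base of each site, so after positions 18, 63, 92, 118.
Linear molecule, 4 cuts → 5 fragments:
  1–18 → 18 bp
  19–63 → 45 bp
  64–92 → 29 bp
  93–118 → 26 bp
  119–172 → 54 bp
Sorted largest to smallest: 54, 45, 29, 26, 18 bp.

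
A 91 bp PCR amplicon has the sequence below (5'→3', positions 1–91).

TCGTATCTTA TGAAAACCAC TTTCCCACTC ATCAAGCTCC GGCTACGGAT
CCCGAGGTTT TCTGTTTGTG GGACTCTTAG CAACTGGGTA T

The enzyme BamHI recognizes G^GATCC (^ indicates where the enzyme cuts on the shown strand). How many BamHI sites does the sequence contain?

GGATCC occurs starting at position 47.
BamHI cuts at 1 site.

1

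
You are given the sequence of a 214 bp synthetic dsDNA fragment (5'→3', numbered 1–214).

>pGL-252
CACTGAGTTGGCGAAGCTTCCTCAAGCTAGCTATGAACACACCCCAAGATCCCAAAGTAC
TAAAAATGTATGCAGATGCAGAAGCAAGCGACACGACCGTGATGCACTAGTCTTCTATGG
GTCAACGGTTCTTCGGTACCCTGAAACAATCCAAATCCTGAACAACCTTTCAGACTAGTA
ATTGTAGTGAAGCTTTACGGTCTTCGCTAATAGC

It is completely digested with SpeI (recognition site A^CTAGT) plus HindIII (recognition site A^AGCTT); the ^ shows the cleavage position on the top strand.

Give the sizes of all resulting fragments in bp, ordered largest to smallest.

92, 68, 24, 16, 14 bp

SpeI sites (ACTAGT) start at positions 106, 174.
SpeI cuts after the first base of each site, so after positions 106, 174.
HindIII sites (AAGCTT) start at positions 14, 190.
HindIII cuts after the first base of each site, so after positions 14, 190.
Combined cut positions: 14, 106, 174, 190.
Linear molecule, 4 cuts → 5 fragments:
  1–14 → 14 bp
  15–106 → 92 bp
  107–174 → 68 bp
  175–190 → 16 bp
  191–214 → 24 bp
Sorted largest to smallest: 92, 68, 24, 16, 14 bp.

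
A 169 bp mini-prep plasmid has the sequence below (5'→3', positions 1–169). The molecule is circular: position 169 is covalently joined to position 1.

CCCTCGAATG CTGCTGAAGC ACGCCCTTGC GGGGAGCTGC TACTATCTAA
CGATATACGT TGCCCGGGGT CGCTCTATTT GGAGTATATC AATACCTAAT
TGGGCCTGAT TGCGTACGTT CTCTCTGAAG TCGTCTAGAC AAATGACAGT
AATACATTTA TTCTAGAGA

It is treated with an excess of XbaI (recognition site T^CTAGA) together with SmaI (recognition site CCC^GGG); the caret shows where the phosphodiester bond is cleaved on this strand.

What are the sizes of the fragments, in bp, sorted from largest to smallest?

72, 69, 28 bp

XbaI sites (TCTAGA) start at positions 134, 162.
XbaI cuts after the first base of each site, so after positions 134, 162.
The SmaI site (CCCGGG) starts at position 63.
SmaI cuts after base 3 of each site, so after position 65.
Combined cut positions: 65, 134, 162.
Circular molecule, 3 cuts → 3 fragments:
  66–134 → 69 bp
  135–162 → 28 bp
  163–169 then 1–65 → 7 + 65 = 72 bp
Sorted largest to smallest: 72, 69, 28 bp.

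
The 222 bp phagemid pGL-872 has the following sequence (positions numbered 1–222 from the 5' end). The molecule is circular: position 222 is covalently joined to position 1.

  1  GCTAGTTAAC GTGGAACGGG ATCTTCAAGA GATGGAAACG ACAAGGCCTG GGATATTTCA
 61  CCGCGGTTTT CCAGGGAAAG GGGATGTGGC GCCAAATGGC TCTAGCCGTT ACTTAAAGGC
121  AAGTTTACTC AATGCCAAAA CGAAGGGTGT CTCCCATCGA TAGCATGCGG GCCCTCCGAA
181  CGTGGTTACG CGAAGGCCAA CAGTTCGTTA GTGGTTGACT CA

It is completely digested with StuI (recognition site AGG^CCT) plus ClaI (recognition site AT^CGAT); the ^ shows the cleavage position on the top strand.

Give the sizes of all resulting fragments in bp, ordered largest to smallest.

111, 111 bp

The StuI site (AGGCCT) starts at position 44.
StuI cuts after base 3 of each site, so after position 46.
The ClaI site (ATCGAT) starts at position 156.
ClaI cuts after base 2 of each site, so after position 157.
Combined cut positions: 46, 157.
Circular molecule, 2 cuts → 2 fragments:
  47–157 → 111 bp
  158–222 then 1–46 → 65 + 46 = 111 bp
Sorted largest to smallest: 111, 111 bp.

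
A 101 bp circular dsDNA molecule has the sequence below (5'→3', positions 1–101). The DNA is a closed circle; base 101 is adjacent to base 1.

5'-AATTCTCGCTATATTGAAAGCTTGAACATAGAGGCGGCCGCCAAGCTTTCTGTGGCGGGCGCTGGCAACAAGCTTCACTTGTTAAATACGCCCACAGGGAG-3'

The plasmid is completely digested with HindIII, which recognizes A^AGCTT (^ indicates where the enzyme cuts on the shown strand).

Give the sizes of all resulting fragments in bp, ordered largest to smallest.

49, 27, 25 bp

HindIII sites (AAGCTT) start at positions 18, 43, 70.
HindIII cuts after the first base of each site, so after positions 18, 43, 70.
Circular molecule, 3 cuts → 3 fragments:
  19–43 → 25 bp
  44–70 → 27 bp
  71–101 then 1–18 → 31 + 18 = 49 bp
Sorted largest to smallest: 49, 27, 25 bp.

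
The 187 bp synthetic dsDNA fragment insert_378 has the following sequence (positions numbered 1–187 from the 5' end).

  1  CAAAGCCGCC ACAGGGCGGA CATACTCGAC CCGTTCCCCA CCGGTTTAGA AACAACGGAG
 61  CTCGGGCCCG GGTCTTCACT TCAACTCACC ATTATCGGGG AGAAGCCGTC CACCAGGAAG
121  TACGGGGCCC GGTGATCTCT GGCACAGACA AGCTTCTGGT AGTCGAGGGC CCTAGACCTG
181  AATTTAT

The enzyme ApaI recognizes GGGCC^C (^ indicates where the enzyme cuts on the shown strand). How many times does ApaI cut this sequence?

GGGCCC occurs starting at positions 64, 125, 167.
ApaI cuts at 3 sites.

3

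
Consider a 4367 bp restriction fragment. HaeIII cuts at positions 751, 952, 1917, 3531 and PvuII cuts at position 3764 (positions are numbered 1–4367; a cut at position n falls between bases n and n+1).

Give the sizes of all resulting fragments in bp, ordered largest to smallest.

1614, 965, 751, 603, 233, 201 bp

Combined cut positions (sorted): 751, 952, 1917, 3531, 3764.
Linear molecule, 5 cuts → 6 fragments:
  751 − 0 = 751 bp
  952 − 751 = 201 bp
  1917 − 952 = 965 bp
  3531 − 1917 = 1614 bp
  3764 − 3531 = 233 bp
  4367 − 3764 = 603 bp
Sorted largest to smallest: 1614, 965, 751, 603, 233, 201 bp.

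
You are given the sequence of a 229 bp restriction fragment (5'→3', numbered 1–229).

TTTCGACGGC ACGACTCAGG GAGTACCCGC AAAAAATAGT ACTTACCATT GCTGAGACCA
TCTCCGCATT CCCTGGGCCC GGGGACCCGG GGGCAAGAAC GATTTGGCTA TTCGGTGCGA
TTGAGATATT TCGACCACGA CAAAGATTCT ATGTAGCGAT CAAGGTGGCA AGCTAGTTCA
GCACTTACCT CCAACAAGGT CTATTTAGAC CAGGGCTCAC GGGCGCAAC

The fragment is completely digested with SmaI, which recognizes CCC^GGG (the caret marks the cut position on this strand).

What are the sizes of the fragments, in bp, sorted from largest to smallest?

141, 80, 8 bp

SmaI sites (CCCGGG) start at positions 78, 86.
SmaI cuts after base 3 of each site, so after positions 80, 88.
Linear molecule, 2 cuts → 3 fragments:
  1–80 → 80 bp
  81–88 → 8 bp
  89–229 → 141 bp
Sorted largest to smallest: 141, 80, 8 bp.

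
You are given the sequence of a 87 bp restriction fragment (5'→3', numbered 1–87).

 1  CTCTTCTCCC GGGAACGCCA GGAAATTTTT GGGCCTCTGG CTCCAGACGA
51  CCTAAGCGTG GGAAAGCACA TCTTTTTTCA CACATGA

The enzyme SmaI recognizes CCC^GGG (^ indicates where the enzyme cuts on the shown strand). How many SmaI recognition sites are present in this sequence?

1

CCCGGG occurs starting at position 8.
SmaI cuts at 1 site.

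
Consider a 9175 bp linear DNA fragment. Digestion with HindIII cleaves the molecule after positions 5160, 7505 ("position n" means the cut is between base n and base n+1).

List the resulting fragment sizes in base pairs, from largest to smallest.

Linear molecule, 2 cuts → 3 fragments:
  5160 − 0 = 5160 bp
  7505 − 5160 = 2345 bp
  9175 − 7505 = 1670 bp
Sorted largest to smallest: 5160, 2345, 1670 bp.

5160, 2345, 1670 bp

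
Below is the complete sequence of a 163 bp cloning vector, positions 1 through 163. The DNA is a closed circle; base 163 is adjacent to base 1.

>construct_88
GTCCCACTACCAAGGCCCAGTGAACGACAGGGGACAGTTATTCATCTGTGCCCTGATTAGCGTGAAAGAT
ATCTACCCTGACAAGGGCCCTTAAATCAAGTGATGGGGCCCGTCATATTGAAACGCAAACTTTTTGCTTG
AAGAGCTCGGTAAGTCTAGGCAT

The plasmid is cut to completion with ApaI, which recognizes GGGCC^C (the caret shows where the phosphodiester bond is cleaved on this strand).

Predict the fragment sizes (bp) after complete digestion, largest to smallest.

ApaI sites (GGGCCC) start at positions 85, 106.
ApaI cuts after base 5 of each site (before the last base), so after positions 89, 110.
Circular molecule, 2 cuts → 2 fragments:
  90–110 → 21 bp
  111–163 then 1–89 → 53 + 89 = 142 bp
Sorted largest to smallest: 142, 21 bp.

142, 21 bp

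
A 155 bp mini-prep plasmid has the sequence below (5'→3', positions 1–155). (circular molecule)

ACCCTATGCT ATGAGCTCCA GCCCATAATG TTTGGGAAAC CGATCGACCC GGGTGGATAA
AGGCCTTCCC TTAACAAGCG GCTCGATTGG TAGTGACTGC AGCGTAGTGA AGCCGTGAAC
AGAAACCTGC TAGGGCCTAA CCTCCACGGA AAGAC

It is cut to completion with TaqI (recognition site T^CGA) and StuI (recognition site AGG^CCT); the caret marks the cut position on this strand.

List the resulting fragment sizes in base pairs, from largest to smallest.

TaqI sites (TCGA) start at positions 44, 83.
TaqI cuts after the first base of each site, so after positions 44, 83.
The StuI site (AGGCCT) starts at position 61.
StuI cuts after base 3 of each site, so after position 63.
Combined cut positions: 44, 63, 83.
Circular molecule, 3 cuts → 3 fragments:
  45–63 → 19 bp
  64–83 → 20 bp
  84–155 then 1–44 → 72 + 44 = 116 bp
Sorted largest to smallest: 116, 20, 19 bp.

116, 20, 19 bp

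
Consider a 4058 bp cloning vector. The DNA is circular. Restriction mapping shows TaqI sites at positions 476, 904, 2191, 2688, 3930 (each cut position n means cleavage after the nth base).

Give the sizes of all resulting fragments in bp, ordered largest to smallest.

1287, 1242, 604, 497, 428 bp

Circular molecule, 5 cuts → 5 fragments:
  904 − 476 = 428 bp
  2191 − 904 = 1287 bp
  2688 − 2191 = 497 bp
  3930 − 2688 = 1242 bp
  wrap: 4058 − 3930 + 476 = 604 bp
Sorted largest to smallest: 1287, 1242, 604, 497, 428 bp.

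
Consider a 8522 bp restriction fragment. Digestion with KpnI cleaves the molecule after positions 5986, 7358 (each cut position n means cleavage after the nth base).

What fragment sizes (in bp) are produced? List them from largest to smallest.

5986, 1372, 1164 bp

Linear molecule, 2 cuts → 3 fragments:
  5986 − 0 = 5986 bp
  7358 − 5986 = 1372 bp
  8522 − 7358 = 1164 bp
Sorted largest to smallest: 5986, 1372, 1164 bp.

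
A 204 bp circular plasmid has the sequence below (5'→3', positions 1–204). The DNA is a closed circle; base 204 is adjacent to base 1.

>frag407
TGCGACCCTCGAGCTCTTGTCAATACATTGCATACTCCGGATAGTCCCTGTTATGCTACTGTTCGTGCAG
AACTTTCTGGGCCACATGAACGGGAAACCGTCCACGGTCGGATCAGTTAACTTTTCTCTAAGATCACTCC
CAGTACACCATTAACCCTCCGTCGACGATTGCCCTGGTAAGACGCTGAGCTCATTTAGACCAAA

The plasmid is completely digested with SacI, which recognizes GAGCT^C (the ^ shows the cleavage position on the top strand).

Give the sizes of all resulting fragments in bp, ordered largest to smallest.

SacI sites (GAGCTC) start at positions 11, 187.
SacI cuts after base 5 of each site (before the last base), so after positions 15, 191.
Circular molecule, 2 cuts → 2 fragments:
  16–191 → 176 bp
  192–204 then 1–15 → 13 + 15 = 28 bp
Sorted largest to smallest: 176, 28 bp.

176, 28 bp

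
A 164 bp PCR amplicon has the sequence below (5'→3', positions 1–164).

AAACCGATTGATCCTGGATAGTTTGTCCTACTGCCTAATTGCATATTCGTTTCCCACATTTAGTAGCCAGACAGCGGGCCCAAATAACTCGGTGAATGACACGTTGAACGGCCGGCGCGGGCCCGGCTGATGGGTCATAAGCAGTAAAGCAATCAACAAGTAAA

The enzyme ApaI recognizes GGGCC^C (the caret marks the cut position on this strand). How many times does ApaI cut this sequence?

GGGCCC occurs starting at positions 76, 119.
ApaI cuts at 2 sites.

2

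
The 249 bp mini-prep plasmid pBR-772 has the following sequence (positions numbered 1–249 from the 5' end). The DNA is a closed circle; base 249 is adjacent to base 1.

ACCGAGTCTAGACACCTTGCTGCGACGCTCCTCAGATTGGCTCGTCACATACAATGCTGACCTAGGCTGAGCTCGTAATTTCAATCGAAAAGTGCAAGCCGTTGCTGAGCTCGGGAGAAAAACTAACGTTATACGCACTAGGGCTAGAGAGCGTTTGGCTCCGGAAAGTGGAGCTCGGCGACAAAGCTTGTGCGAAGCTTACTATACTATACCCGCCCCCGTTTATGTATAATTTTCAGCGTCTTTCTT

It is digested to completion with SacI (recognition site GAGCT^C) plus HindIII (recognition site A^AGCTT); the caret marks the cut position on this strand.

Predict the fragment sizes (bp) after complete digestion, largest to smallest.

SacI sites (GAGCTC) start at positions 69, 107, 171.
SacI cuts after base 5 of each site (before the last base), so after positions 73, 111, 175.
HindIII sites (AAGCTT) start at positions 184, 195.
HindIII cuts after the first base of each site, so after positions 184, 195.
Combined cut positions: 73, 111, 175, 184, 195.
Circular molecule, 5 cuts → 5 fragments:
  74–111 → 38 bp
  112–175 → 64 bp
  176–184 → 9 bp
  185–195 → 11 bp
  196–249 then 1–73 → 54 + 73 = 127 bp
Sorted largest to smallest: 127, 64, 38, 11, 9 bp.

127, 64, 38, 11, 9 bp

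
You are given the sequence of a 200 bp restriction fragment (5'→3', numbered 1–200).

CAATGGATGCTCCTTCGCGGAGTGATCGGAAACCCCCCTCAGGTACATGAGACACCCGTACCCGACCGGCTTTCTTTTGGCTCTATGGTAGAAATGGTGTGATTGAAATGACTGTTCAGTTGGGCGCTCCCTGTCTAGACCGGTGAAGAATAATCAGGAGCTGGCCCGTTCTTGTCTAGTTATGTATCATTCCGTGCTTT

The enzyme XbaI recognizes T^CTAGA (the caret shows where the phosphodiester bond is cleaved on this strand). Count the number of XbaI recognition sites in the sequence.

TCTAGA occurs starting at position 134.
XbaI cuts at 1 site.

1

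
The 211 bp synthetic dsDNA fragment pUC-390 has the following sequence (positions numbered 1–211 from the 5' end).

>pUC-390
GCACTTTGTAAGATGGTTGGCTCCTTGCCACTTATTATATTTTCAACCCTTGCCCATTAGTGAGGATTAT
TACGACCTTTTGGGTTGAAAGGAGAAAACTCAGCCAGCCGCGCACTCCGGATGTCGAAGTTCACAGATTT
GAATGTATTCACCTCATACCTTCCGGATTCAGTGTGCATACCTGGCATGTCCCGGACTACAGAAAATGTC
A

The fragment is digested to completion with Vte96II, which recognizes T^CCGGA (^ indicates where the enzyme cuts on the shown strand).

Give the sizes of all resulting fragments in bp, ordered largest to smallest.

Vte96II sites (TCCGGA) start at positions 116, 162.
Vte96II cuts after the first base of each site, so after positions 116, 162.
Linear molecule, 2 cuts → 3 fragments:
  1–116 → 116 bp
  117–162 → 46 bp
  163–211 → 49 bp
Sorted largest to smallest: 116, 49, 46 bp.

116, 49, 46 bp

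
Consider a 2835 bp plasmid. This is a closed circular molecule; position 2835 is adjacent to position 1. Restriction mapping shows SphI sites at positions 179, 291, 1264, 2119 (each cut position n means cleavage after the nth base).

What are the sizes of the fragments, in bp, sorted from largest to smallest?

Circular molecule, 4 cuts → 4 fragments:
  291 − 179 = 112 bp
  1264 − 291 = 973 bp
  2119 − 1264 = 855 bp
  wrap: 2835 − 2119 + 179 = 895 bp
Sorted largest to smallest: 973, 895, 855, 112 bp.

973, 895, 855, 112 bp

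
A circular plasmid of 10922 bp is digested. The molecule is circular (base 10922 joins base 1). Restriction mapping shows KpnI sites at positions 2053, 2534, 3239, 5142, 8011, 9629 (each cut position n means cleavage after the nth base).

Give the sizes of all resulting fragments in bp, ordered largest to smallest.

3346, 2869, 1903, 1618, 705, 481 bp

Circular molecule, 6 cuts → 6 fragments:
  2534 − 2053 = 481 bp
  3239 − 2534 = 705 bp
  5142 − 3239 = 1903 bp
  8011 − 5142 = 2869 bp
  9629 − 8011 = 1618 bp
  wrap: 10922 − 9629 + 2053 = 3346 bp
Sorted largest to smallest: 3346, 2869, 1903, 1618, 705, 481 bp.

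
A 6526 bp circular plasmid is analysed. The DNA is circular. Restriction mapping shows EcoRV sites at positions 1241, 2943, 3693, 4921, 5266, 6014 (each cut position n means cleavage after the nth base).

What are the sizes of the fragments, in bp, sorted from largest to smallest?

Circular molecule, 6 cuts → 6 fragments:
  2943 − 1241 = 1702 bp
  3693 − 2943 = 750 bp
  4921 − 3693 = 1228 bp
  5266 − 4921 = 345 bp
  6014 − 5266 = 748 bp
  wrap: 6526 − 6014 + 1241 = 1753 bp
Sorted largest to smallest: 1753, 1702, 1228, 750, 748, 345 bp.

1753, 1702, 1228, 750, 748, 345 bp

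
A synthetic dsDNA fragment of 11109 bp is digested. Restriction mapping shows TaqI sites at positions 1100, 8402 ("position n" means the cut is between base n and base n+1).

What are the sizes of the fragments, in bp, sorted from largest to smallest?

Linear molecule, 2 cuts → 3 fragments:
  1100 − 0 = 1100 bp
  8402 − 1100 = 7302 bp
  11109 − 8402 = 2707 bp
Sorted largest to smallest: 7302, 2707, 1100 bp.

7302, 2707, 1100 bp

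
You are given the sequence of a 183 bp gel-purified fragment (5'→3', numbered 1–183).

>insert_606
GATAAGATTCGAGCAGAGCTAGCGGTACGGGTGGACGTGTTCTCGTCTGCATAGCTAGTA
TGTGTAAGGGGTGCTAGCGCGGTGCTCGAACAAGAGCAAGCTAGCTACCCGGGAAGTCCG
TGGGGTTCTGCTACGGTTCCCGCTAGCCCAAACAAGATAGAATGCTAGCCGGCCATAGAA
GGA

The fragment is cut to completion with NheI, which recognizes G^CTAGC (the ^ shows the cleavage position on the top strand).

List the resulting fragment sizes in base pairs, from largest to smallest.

55, 42, 27, 22, 19, 18 bp

NheI sites (GCTAGC) start at positions 18, 73, 100, 142, 164.
NheI cuts after the first base of each site, so after positions 18, 73, 100, 142, 164.
Linear molecule, 5 cuts → 6 fragments:
  1–18 → 18 bp
  19–73 → 55 bp
  74–100 → 27 bp
  101–142 → 42 bp
  143–164 → 22 bp
  165–183 → 19 bp
Sorted largest to smallest: 55, 42, 27, 22, 19, 18 bp.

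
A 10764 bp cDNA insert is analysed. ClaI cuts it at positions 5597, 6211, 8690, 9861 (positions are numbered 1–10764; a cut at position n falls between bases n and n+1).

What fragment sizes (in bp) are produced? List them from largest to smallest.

5597, 2479, 1171, 903, 614 bp

Linear molecule, 4 cuts → 5 fragments:
  5597 − 0 = 5597 bp
  6211 − 5597 = 614 bp
  8690 − 6211 = 2479 bp
  9861 − 8690 = 1171 bp
  10764 − 9861 = 903 bp
Sorted largest to smallest: 5597, 2479, 1171, 903, 614 bp.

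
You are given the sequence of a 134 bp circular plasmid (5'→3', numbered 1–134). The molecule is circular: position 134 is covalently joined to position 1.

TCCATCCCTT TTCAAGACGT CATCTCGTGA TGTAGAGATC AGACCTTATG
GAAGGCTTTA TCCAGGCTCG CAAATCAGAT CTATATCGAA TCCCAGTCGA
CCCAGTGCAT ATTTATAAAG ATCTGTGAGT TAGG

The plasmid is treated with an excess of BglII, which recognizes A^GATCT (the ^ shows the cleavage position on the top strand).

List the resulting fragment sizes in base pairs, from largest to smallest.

92, 42 bp

BglII sites (AGATCT) start at positions 77, 119.
BglII cuts after the first base of each site, so after positions 77, 119.
Circular molecule, 2 cuts → 2 fragments:
  78–119 → 42 bp
  120–134 then 1–77 → 15 + 77 = 92 bp
Sorted largest to smallest: 92, 42 bp.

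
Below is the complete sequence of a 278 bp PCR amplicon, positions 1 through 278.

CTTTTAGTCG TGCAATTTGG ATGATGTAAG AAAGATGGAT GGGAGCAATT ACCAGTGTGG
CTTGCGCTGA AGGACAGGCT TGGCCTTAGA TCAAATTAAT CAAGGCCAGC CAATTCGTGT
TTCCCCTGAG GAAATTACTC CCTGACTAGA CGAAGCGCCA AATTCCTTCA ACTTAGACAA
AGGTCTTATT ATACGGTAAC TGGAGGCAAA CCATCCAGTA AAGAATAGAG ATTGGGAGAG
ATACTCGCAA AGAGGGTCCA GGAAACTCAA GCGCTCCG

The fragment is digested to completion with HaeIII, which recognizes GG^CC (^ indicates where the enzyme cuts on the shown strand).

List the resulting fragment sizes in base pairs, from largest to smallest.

173, 83, 22 bp

HaeIII sites (GGCC) start at positions 82, 104.
HaeIII cuts after base 2 of each site, so after positions 83, 105.
Linear molecule, 2 cuts → 3 fragments:
  1–83 → 83 bp
  84–105 → 22 bp
  106–278 → 173 bp
Sorted largest to smallest: 173, 83, 22 bp.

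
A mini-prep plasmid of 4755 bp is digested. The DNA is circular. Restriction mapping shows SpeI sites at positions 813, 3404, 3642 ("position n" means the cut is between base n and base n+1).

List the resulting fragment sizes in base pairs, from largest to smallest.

Circular molecule, 3 cuts → 3 fragments:
  3404 − 813 = 2591 bp
  3642 − 3404 = 238 bp
  wrap: 4755 − 3642 + 813 = 1926 bp
Sorted largest to smallest: 2591, 1926, 238 bp.

2591, 1926, 238 bp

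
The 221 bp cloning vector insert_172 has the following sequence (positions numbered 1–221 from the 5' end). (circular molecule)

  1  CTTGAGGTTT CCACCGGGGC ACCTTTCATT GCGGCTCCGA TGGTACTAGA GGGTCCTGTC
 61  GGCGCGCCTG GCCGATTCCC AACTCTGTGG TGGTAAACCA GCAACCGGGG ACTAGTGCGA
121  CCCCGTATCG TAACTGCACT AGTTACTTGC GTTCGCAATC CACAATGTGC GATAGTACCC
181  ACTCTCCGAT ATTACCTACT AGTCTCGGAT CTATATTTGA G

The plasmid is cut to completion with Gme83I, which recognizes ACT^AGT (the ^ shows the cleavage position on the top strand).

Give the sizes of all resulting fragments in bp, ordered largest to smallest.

134, 60, 27 bp

Gme83I sites (ACTAGT) start at positions 111, 138, 198.
Gme83I cuts after base 3 of each site, so after positions 113, 140, 200.
Circular molecule, 3 cuts → 3 fragments:
  114–140 → 27 bp
  141–200 → 60 bp
  201–221 then 1–113 → 21 + 113 = 134 bp
Sorted largest to smallest: 134, 60, 27 bp.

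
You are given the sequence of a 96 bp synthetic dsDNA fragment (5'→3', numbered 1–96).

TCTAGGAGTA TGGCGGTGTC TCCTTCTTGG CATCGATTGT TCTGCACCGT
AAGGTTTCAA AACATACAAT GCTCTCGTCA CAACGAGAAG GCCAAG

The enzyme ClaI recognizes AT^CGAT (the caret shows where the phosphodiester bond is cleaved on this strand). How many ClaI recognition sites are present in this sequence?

1

ATCGAT occurs starting at position 32.
ClaI cuts at 1 site.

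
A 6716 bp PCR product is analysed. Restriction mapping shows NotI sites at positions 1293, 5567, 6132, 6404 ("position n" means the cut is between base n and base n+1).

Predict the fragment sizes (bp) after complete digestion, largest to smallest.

Linear molecule, 4 cuts → 5 fragments:
  1293 − 0 = 1293 bp
  5567 − 1293 = 4274 bp
  6132 − 5567 = 565 bp
  6404 − 6132 = 272 bp
  6716 − 6404 = 312 bp
Sorted largest to smallest: 4274, 1293, 565, 312, 272 bp.

4274, 1293, 565, 312, 272 bp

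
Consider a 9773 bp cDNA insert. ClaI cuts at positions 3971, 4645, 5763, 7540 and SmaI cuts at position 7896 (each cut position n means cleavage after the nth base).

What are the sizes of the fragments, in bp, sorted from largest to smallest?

Combined cut positions (sorted): 3971, 4645, 5763, 7540, 7896.
Linear molecule, 5 cuts → 6 fragments:
  3971 − 0 = 3971 bp
  4645 − 3971 = 674 bp
  5763 − 4645 = 1118 bp
  7540 − 5763 = 1777 bp
  7896 − 7540 = 356 bp
  9773 − 7896 = 1877 bp
Sorted largest to smallest: 3971, 1877, 1777, 1118, 674, 356 bp.

3971, 1877, 1777, 1118, 674, 356 bp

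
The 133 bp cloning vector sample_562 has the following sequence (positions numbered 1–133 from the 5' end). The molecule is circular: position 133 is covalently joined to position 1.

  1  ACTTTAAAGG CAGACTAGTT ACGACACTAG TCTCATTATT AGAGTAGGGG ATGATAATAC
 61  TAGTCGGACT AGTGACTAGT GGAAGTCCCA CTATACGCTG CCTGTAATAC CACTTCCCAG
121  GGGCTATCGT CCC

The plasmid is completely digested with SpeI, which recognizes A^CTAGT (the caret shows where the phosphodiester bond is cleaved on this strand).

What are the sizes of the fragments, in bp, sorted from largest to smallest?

SpeI sites (ACTAGT) start at positions 14, 26, 59, 68, 75.
SpeI cuts after the first base of each site, so after positions 14, 26, 59, 68, 75.
Circular molecule, 5 cuts → 5 fragments:
  15–26 → 12 bp
  27–59 → 33 bp
  60–68 → 9 bp
  69–75 → 7 bp
  76–133 then 1–14 → 58 + 14 = 72 bp
Sorted largest to smallest: 72, 33, 12, 9, 7 bp.

72, 33, 12, 9, 7 bp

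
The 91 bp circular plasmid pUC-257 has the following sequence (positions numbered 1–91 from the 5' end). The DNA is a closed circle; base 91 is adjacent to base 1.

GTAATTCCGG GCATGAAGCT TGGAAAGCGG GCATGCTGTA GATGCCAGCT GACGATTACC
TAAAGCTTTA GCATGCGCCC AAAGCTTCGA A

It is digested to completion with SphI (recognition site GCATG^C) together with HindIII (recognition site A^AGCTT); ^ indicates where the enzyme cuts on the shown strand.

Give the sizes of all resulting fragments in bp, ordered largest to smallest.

28, 25, 19, 12, 7 bp

SphI sites (GCATGC) start at positions 31, 71.
SphI cuts after base 5 of each site (before the last base), so after positions 35, 75.
HindIII sites (AAGCTT) start at positions 16, 63, 82.
HindIII cuts after the first base of each site, so after positions 16, 63, 82.
Combined cut positions: 16, 35, 63, 75, 82.
Circular molecule, 5 cuts → 5 fragments:
  17–35 → 19 bp
  36–63 → 28 bp
  64–75 → 12 bp
  76–82 → 7 bp
  83–91 then 1–16 → 9 + 16 = 25 bp
Sorted largest to smallest: 28, 25, 19, 12, 7 bp.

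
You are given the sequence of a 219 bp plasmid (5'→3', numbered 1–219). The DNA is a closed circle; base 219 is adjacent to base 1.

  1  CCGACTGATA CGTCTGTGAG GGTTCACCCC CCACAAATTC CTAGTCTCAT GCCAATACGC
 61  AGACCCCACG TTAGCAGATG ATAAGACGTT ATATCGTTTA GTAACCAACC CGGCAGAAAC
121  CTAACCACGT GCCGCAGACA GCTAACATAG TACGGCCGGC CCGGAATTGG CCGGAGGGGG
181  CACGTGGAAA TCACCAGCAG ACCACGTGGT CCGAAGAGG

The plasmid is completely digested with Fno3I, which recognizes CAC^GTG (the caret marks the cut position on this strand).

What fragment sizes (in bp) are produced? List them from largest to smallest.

Fno3I sites (CACGTG) start at positions 126, 181, 203.
Fno3I cuts after base 3 of each site, so after positions 128, 183, 205.
Circular molecule, 3 cuts → 3 fragments:
  129–183 → 55 bp
  184–205 → 22 bp
  206–219 then 1–128 → 14 + 128 = 142 bp
Sorted largest to smallest: 142, 55, 22 bp.

142, 55, 22 bp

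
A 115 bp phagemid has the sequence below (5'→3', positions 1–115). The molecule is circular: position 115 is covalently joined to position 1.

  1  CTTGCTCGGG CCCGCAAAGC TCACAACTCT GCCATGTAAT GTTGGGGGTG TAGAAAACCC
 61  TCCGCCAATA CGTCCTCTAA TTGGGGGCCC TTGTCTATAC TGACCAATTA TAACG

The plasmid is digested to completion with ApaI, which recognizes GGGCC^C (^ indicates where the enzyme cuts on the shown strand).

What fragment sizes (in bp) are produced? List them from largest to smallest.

77, 38 bp

ApaI sites (GGGCCC) start at positions 8, 85.
ApaI cuts after base 5 of each site (before the last base), so after positions 12, 89.
Circular molecule, 2 cuts → 2 fragments:
  13–89 → 77 bp
  90–115 then 1–12 → 26 + 12 = 38 bp
Sorted largest to smallest: 77, 38 bp.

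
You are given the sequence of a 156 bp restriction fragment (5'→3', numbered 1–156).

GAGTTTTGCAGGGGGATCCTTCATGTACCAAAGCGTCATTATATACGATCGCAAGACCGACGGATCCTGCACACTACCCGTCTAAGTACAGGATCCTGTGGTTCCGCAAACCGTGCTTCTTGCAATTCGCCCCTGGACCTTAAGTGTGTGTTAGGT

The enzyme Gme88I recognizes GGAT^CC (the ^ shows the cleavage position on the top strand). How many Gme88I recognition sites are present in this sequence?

3

GGATCC occurs starting at positions 14, 62, 91.
Gme88I cuts at 3 sites.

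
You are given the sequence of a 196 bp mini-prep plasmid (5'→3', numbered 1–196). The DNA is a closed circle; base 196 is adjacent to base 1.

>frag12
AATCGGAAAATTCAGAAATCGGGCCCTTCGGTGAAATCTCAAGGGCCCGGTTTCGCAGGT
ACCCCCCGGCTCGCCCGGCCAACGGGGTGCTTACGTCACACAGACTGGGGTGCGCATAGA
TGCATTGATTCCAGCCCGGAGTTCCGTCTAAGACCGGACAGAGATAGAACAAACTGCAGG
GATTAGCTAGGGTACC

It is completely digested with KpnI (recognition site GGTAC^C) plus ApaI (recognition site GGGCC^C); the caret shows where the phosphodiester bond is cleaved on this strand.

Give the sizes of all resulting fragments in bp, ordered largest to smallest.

133, 26, 22, 15 bp

KpnI sites (GGTACC) start at positions 58, 191.
KpnI cuts after base 5 of each site (before the last base), so after positions 62, 195.
ApaI sites (GGGCCC) start at positions 21, 43.
ApaI cuts after base 5 of each site (before the last base), so after positions 25, 47.
Combined cut positions: 25, 47, 62, 195.
Circular molecule, 4 cuts → 4 fragments:
  26–47 → 22 bp
  48–62 → 15 bp
  63–195 → 133 bp
  196–196 then 1–25 → 1 + 25 = 26 bp
Sorted largest to smallest: 133, 26, 22, 15 bp.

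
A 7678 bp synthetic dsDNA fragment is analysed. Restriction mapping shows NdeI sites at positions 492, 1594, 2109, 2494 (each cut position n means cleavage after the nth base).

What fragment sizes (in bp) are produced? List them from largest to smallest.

Linear molecule, 4 cuts → 5 fragments:
  492 − 0 = 492 bp
  1594 − 492 = 1102 bp
  2109 − 1594 = 515 bp
  2494 − 2109 = 385 bp
  7678 − 2494 = 5184 bp
Sorted largest to smallest: 5184, 1102, 515, 492, 385 bp.

5184, 1102, 515, 492, 385 bp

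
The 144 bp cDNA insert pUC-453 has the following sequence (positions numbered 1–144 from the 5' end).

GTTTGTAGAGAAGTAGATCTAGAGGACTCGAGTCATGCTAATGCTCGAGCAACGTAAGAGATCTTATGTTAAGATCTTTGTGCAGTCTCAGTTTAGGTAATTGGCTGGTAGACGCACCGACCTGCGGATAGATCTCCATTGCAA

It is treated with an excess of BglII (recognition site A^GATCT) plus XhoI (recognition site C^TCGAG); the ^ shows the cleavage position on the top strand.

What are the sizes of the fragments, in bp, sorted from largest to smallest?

58, 17, 15, 15, 14, 13, 12 bp

BglII sites (AGATCT) start at positions 15, 59, 72, 130.
BglII cuts after the first base of each site, so after positions 15, 59, 72, 130.
XhoI sites (CTCGAG) start at positions 27, 44.
XhoI cuts after the first base of each site, so after positions 27, 44.
Combined cut positions: 15, 27, 44, 59, 72, 130.
Linear molecule, 6 cuts → 7 fragments:
  1–15 → 15 bp
  16–27 → 12 bp
  28–44 → 17 bp
  45–59 → 15 bp
  60–72 → 13 bp
  73–130 → 58 bp
  131–144 → 14 bp
Sorted largest to smallest: 58, 17, 15, 15, 14, 13, 12 bp.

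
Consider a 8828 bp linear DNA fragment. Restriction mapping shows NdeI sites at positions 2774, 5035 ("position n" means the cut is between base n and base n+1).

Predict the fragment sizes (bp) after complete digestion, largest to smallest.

Linear molecule, 2 cuts → 3 fragments:
  2774 − 0 = 2774 bp
  5035 − 2774 = 2261 bp
  8828 − 5035 = 3793 bp
Sorted largest to smallest: 3793, 2774, 2261 bp.

3793, 2774, 2261 bp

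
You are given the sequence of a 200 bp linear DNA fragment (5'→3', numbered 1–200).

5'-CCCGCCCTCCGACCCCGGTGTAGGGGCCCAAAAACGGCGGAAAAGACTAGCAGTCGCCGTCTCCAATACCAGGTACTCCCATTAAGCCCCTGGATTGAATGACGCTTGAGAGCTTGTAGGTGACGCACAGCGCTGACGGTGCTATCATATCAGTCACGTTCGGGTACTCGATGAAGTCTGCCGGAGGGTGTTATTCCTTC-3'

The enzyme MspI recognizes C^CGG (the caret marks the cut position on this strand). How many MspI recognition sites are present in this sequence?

2

CCGG occurs starting at positions 15, 181.
MspI cuts at 2 sites.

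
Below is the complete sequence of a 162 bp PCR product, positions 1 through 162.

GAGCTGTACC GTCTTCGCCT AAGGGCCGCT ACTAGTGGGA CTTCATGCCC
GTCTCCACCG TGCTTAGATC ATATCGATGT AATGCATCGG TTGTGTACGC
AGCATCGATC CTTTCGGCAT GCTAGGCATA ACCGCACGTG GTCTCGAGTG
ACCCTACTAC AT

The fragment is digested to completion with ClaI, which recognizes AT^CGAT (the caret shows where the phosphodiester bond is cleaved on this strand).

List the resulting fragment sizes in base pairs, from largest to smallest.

74, 57, 31 bp

ClaI sites (ATCGAT) start at positions 73, 104.
ClaI cuts after base 2 of each site, so after positions 74, 105.
Linear molecule, 2 cuts → 3 fragments:
  1–74 → 74 bp
  75–105 → 31 bp
  106–162 → 57 bp
Sorted largest to smallest: 74, 57, 31 bp.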